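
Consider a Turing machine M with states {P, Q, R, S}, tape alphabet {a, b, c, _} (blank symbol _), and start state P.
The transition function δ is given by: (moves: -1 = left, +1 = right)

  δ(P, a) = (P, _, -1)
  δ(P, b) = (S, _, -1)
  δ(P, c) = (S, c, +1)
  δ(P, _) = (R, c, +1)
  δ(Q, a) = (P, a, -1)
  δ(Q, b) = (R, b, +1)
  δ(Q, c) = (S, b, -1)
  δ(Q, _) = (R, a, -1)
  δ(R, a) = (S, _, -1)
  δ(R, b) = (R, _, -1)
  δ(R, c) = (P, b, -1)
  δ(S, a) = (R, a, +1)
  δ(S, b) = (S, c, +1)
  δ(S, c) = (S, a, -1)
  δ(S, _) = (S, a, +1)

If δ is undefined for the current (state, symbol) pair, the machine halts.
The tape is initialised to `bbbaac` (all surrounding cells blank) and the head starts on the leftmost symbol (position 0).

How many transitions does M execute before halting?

state=P head=0 tape=_[b]bbaac   (P,b)→(S,_,-1)
state=S head=-1 tape=[_]_bbaac   (S,_)→(S,a,+1)
state=S head=0 tape=a[_]bbaac   (S,_)→(S,a,+1)
state=S head=1 tape=aa[b]baac   (S,b)→(S,c,+1)
state=S head=2 tape=aac[b]aac   (S,b)→(S,c,+1)
state=S head=3 tape=aacc[a]ac   (S,a)→(R,a,+1)
state=R head=4 tape=aacca[a]c   (R,a)→(S,_,-1)
state=S head=3 tape=aacc[a]_c   (S,a)→(R,a,+1)
state=R head=4 tape=aacca[_]c
M halts after 8 transitions.

8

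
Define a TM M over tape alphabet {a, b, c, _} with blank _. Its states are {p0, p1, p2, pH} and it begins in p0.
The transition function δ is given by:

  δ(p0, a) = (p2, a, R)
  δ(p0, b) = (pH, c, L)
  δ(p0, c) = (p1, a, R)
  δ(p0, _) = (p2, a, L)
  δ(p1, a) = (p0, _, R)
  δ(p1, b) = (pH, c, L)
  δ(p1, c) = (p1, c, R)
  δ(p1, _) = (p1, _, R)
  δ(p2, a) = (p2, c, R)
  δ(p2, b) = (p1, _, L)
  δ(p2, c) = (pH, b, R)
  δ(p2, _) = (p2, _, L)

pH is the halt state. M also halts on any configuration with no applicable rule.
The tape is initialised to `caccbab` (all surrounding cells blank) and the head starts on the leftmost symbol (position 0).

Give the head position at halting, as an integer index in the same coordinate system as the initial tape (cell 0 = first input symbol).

state=p0 head=0 tape=[c]accbab   (p0,c)→(p1,a,R)
state=p1 head=1 tape=a[a]ccbab   (p1,a)→(p0,_,R)
state=p0 head=2 tape=a_[c]cbab   (p0,c)→(p1,a,R)
state=p1 head=3 tape=a_a[c]bab   (p1,c)→(p1,c,R)
state=p1 head=4 tape=a_ac[b]ab   (p1,b)→(pH,c,L)
state=pH head=3 tape=a_a[c]cab
At halt the head is at cell 3.

3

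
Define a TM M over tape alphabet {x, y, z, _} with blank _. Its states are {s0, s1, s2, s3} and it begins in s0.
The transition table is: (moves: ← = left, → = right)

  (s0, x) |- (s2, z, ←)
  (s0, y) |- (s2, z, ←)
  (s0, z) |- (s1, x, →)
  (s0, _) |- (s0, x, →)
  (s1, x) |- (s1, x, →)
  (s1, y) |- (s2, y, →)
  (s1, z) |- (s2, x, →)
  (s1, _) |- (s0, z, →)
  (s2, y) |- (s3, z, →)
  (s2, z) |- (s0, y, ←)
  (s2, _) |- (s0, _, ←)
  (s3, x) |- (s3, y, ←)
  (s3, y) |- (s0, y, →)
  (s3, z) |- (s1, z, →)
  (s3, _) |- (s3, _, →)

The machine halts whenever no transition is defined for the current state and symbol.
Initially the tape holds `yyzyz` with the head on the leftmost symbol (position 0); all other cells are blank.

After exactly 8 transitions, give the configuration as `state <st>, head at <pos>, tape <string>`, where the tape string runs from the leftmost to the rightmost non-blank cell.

state=s0 head=0 tape=__[y]yzyz   (s0,y)→(s2,z,←)
state=s2 head=-1 tape=_[_]zyzyz   (s2,_)→(s0,_,←)
state=s0 head=-2 tape=[_]_zyzyz   (s0,_)→(s0,x,→)
state=s0 head=-1 tape=x[_]zyzyz   (s0,_)→(s0,x,→)
state=s0 head=0 tape=xx[z]yzyz   (s0,z)→(s1,x,→)
state=s1 head=1 tape=xxx[y]zyz   (s1,y)→(s2,y,→)
state=s2 head=2 tape=xxxy[z]yz   (s2,z)→(s0,y,←)
state=s0 head=1 tape=xxx[y]yyz   (s0,y)→(s2,z,←)
state=s2 head=0 tape=xx[x]zyyz
After 8 steps: state s2, head at 0, tape xxxzyyz.

state s2, head at 0, tape xxxzyyz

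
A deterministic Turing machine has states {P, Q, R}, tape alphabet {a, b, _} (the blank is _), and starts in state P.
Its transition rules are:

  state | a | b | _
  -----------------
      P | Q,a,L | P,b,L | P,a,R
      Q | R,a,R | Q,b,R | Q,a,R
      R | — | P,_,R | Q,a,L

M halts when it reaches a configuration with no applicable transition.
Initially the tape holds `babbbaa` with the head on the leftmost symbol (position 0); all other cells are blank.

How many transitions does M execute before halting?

16

P | __[b]abbbaa   read b → write b, move L, go to P
P | _[_]babbbaa   read _ → write a, move R, go to P
P | _a[b]abbbaa   read b → write b, move L, go to P
P | _[a]babbbaa   read a → write a, move L, go to Q
Q | [_]ababbbaa   read _ → write a, move R, go to Q
Q | a[a]babbbaa   read a → write a, move R, go to R
R | aa[b]abbbaa   read b → write _, move R, go to P
P | aa_[a]bbbaa   read a → write a, move L, go to Q
Q | aa[_]abbbaa   read _ → write a, move R, go to Q
Q | aaa[a]bbbaa   read a → write a, move R, go to R
R | aaaa[b]bbaa   read b → write _, move R, go to P
P | aaaa_[b]baa   read b → write b, move L, go to P
P | aaaa[_]bbaa   read _ → write a, move R, go to P
P | aaaaa[b]baa   read b → write b, move L, go to P
P | aaaa[a]bbaa   read a → write a, move L, go to Q
Q | aaa[a]abbaa   read a → write a, move R, go to R
R | aaaa[a]bbaa
M halts after 16 transitions.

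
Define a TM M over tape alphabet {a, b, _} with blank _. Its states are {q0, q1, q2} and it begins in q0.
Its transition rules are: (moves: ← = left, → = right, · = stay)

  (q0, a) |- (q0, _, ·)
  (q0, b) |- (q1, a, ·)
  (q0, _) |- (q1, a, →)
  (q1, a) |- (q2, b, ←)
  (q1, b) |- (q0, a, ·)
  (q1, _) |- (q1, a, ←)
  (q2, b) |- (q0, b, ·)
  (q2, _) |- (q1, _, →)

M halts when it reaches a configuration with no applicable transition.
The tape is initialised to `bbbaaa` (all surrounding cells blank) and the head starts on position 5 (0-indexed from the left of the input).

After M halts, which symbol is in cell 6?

state=q0 head=5 tape=bbbaa[a]_   (q0,a)→(q0,_,·)
state=q0 head=5 tape=bbbaa[_]_   (q0,_)→(q1,a,→)
state=q1 head=6 tape=bbbaaa[_]   (q1,_)→(q1,a,←)
state=q1 head=5 tape=bbbaa[a]a   (q1,a)→(q2,b,←)
state=q2 head=4 tape=bbba[a]ba
Cell 6 holds a when M halts.

a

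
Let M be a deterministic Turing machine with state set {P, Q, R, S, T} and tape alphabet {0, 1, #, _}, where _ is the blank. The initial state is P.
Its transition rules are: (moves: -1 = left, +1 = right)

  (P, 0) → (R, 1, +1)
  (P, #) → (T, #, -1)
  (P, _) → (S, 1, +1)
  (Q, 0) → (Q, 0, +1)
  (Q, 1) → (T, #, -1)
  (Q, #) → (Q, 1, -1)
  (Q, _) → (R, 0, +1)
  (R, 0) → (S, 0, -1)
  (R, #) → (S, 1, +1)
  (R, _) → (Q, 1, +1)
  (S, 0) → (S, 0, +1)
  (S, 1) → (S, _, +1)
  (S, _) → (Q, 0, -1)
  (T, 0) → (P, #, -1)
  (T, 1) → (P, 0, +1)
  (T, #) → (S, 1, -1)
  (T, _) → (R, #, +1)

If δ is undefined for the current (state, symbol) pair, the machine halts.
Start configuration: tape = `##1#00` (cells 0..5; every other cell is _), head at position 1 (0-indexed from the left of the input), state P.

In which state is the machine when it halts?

S

P | __#[#]1#00   read # → write #, move -1, go to T
T | __[#]#1#00   read # → write 1, move -1, go to S
S | _[_]1#1#00   read _ → write 0, move -1, go to Q
Q | [_]01#1#00   read _ → write 0, move +1, go to R
R | 0[0]1#1#00   read 0 → write 0, move -1, go to S
S | [0]01#1#00   read 0 → write 0, move +1, go to S
S | 0[0]1#1#00   read 0 → write 0, move +1, go to S
S | 00[1]#1#00   read 1 → write _, move +1, go to S
S | 00_[#]1#00
No transition is defined for (S, #); M halts in state S.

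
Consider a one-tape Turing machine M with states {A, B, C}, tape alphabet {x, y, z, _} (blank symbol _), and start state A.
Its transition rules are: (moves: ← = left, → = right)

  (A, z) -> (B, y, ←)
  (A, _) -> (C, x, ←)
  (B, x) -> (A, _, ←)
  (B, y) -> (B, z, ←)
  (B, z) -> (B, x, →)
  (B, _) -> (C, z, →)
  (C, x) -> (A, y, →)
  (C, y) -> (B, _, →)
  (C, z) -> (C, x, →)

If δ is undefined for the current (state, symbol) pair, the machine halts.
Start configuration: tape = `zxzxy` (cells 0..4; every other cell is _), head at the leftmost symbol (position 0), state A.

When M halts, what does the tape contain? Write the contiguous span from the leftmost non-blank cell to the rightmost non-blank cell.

yx_zxy

A | _[z]xzxy   read z → write y, move ←, go to B
B | [_]yxzxy   read _ → write z, move →, go to C
C | z[y]xzxy   read y → write _, move →, go to B
B | z_[x]zxy   read x → write _, move ←, go to A
A | z[_]_zxy   read _ → write x, move ←, go to C
C | [z]x_zxy   read z → write x, move →, go to C
C | x[x]_zxy   read x → write y, move →, go to A
A | xy[_]zxy   read _ → write x, move ←, go to C
C | x[y]xzxy   read y → write _, move →, go to B
B | x_[x]zxy   read x → write _, move ←, go to A
A | x[_]_zxy   read _ → write x, move ←, go to C
C | [x]x_zxy   read x → write y, move →, go to A
A | y[x]_zxy
The non-blank tape span at halt is yx_zxy.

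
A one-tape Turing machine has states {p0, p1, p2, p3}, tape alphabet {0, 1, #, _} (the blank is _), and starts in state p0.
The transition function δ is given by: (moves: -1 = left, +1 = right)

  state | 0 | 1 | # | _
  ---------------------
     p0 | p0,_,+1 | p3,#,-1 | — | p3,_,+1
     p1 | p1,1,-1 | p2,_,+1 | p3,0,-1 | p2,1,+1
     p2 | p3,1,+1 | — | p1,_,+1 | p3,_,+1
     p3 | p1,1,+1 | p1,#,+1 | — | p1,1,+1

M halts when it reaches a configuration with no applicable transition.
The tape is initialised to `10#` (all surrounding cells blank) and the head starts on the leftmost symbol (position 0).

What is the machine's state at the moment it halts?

state=p0 head=0 tape=__[1]0#   (p0,1)→(p3,#,-1)
state=p3 head=-1 tape=_[_]#0#   (p3,_)→(p1,1,+1)
state=p1 head=0 tape=_1[#]0#   (p1,#)→(p3,0,-1)
state=p3 head=-1 tape=_[1]00#   (p3,1)→(p1,#,+1)
state=p1 head=0 tape=_#[0]0#   (p1,0)→(p1,1,-1)
state=p1 head=-1 tape=_[#]10#   (p1,#)→(p3,0,-1)
state=p3 head=-2 tape=[_]010#   (p3,_)→(p1,1,+1)
state=p1 head=-1 tape=1[0]10#   (p1,0)→(p1,1,-1)
state=p1 head=-2 tape=[1]110#   (p1,1)→(p2,_,+1)
state=p2 head=-1 tape=_[1]10#
No transition is defined for (p2, 1); M halts in state p2.

p2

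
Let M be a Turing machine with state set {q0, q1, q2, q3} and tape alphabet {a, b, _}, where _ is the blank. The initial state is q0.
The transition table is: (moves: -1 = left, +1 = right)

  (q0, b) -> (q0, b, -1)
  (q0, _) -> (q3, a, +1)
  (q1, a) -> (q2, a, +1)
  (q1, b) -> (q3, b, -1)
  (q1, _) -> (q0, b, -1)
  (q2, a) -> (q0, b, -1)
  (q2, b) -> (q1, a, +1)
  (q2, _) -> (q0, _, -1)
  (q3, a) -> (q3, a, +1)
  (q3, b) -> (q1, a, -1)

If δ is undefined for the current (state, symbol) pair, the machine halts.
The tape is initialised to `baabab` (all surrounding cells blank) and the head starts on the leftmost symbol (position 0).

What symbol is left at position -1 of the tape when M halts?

q0 | _[b]aabab   read b → write b, move -1, go to q0
q0 | [_]baabab   read _ → write a, move +1, go to q3
q3 | a[b]aabab   read b → write a, move -1, go to q1
q1 | [a]aaabab   read a → write a, move +1, go to q2
q2 | a[a]aabab   read a → write b, move -1, go to q0
q0 | [a]baabab
Cell -1 holds a when M halts.

a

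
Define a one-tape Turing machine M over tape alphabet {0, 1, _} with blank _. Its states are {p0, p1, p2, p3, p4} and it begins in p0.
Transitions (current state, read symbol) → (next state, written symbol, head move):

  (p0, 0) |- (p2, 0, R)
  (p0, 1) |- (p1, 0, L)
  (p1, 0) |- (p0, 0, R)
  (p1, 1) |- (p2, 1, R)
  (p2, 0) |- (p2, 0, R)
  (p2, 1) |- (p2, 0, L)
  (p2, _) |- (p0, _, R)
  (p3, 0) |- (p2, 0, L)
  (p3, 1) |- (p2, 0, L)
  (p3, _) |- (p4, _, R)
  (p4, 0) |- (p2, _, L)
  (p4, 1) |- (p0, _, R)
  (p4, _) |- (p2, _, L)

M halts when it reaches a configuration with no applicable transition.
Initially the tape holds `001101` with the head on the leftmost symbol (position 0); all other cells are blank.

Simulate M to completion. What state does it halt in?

p0

p0 | [0]01101__   read 0 → write 0, move R, go to p2
p2 | 0[0]1101__   read 0 → write 0, move R, go to p2
p2 | 00[1]101__   read 1 → write 0, move L, go to p2
p2 | 0[0]0101__   read 0 → write 0, move R, go to p2
p2 | 00[0]101__   read 0 → write 0, move R, go to p2
p2 | 000[1]01__   read 1 → write 0, move L, go to p2
p2 | 00[0]001__   read 0 → write 0, move R, go to p2
p2 | 000[0]01__   read 0 → write 0, move R, go to p2
p2 | 0000[0]1__   read 0 → write 0, move R, go to p2
p2 | 00000[1]__   read 1 → write 0, move L, go to p2
p2 | 0000[0]0__   read 0 → write 0, move R, go to p2
p2 | 00000[0]__   read 0 → write 0, move R, go to p2
p2 | 000000[_]_   read _ → write _, move R, go to p0
p0 | 000000_[_]
No transition is defined for (p0, _); M halts in state p0.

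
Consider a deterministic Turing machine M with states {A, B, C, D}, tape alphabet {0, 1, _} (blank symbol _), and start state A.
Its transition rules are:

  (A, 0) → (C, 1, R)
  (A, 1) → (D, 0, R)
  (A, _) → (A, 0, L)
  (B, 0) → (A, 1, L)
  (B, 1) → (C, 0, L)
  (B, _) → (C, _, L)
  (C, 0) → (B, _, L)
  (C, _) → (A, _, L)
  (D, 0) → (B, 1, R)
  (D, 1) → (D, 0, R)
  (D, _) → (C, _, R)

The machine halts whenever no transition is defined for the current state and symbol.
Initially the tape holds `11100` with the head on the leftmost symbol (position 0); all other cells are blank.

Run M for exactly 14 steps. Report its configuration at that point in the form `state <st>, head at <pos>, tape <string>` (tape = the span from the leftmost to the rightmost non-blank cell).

state=A head=0 tape=[1]1100__   (A,1)→(D,0,R)
state=D head=1 tape=0[1]100__   (D,1)→(D,0,R)
state=D head=2 tape=00[1]00__   (D,1)→(D,0,R)
state=D head=3 tape=000[0]0__   (D,0)→(B,1,R)
state=B head=4 tape=0001[0]__   (B,0)→(A,1,L)
state=A head=3 tape=000[1]1__   (A,1)→(D,0,R)
state=D head=4 tape=0000[1]__   (D,1)→(D,0,R)
state=D head=5 tape=00000[_]_   (D,_)→(C,_,R)
state=C head=6 tape=00000_[_]   (C,_)→(A,_,L)
state=A head=5 tape=00000[_]_   (A,_)→(A,0,L)
state=A head=4 tape=0000[0]0_   (A,0)→(C,1,R)
state=C head=5 tape=00001[0]_   (C,0)→(B,_,L)
state=B head=4 tape=0000[1]__   (B,1)→(C,0,L)
state=C head=3 tape=000[0]0__   (C,0)→(B,_,L)
state=B head=2 tape=00[0]_0__
After 14 steps: state B, head at 2, tape 000_0.

state B, head at 2, tape 000_0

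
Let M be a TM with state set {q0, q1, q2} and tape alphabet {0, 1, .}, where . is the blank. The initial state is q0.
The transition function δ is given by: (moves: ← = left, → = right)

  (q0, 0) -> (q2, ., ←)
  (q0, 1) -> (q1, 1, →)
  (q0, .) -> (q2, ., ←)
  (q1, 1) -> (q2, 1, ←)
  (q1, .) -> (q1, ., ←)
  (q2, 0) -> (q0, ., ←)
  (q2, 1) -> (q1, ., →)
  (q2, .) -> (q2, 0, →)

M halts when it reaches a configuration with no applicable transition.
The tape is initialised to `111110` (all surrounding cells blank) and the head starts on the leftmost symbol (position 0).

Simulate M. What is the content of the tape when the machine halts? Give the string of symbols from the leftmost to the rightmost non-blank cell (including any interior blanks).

q0 | [1]11110   read 1 → write 1, move →, go to q1
q1 | 1[1]1110   read 1 → write 1, move ←, go to q2
q2 | [1]11110   read 1 → write ., move →, go to q1
q1 | .[1]1110   read 1 → write 1, move ←, go to q2
q2 | [.]11110   read . → write 0, move →, go to q2
q2 | 0[1]1110   read 1 → write ., move →, go to q1
q1 | 0.[1]110   read 1 → write 1, move ←, go to q2
q2 | 0[.]1110   read . → write 0, move →, go to q2
q2 | 00[1]110   read 1 → write ., move →, go to q1
q1 | 00.[1]10   read 1 → write 1, move ←, go to q2
q2 | 00[.]110   read . → write 0, move →, go to q2
q2 | 000[1]10   read 1 → write ., move →, go to q1
q1 | 000.[1]0   read 1 → write 1, move ←, go to q2
q2 | 000[.]10   read . → write 0, move →, go to q2
q2 | 0000[1]0   read 1 → write ., move →, go to q1
q1 | 0000.[0]
The non-blank tape span at halt is 0000.0.

0000.0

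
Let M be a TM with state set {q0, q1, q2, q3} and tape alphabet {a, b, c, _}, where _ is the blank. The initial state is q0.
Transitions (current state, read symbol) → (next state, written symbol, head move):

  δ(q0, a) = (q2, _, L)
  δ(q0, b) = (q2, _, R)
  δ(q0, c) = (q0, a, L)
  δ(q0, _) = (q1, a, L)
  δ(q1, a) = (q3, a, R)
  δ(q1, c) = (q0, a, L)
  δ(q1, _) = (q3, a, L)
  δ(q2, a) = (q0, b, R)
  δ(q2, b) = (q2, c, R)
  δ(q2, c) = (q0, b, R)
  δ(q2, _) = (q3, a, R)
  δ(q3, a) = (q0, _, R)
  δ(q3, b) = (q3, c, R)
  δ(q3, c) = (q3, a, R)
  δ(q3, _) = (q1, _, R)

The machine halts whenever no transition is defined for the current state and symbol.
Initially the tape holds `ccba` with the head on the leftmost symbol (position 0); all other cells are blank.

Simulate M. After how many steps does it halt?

state=q0 head=0 tape=___[c]cba   (q0,c)→(q0,a,L)
state=q0 head=-1 tape=__[_]acba   (q0,_)→(q1,a,L)
state=q1 head=-2 tape=_[_]aacba   (q1,_)→(q3,a,L)
state=q3 head=-3 tape=[_]aaacba   (q3,_)→(q1,_,R)
state=q1 head=-2 tape=_[a]aacba   (q1,a)→(q3,a,R)
state=q3 head=-1 tape=_a[a]acba   (q3,a)→(q0,_,R)
state=q0 head=0 tape=_a_[a]cba   (q0,a)→(q2,_,L)
state=q2 head=-1 tape=_a[_]_cba   (q2,_)→(q3,a,R)
state=q3 head=0 tape=_aa[_]cba   (q3,_)→(q1,_,R)
state=q1 head=1 tape=_aa_[c]ba   (q1,c)→(q0,a,L)
state=q0 head=0 tape=_aa[_]aba   (q0,_)→(q1,a,L)
state=q1 head=-1 tape=_a[a]aaba   (q1,a)→(q3,a,R)
state=q3 head=0 tape=_aa[a]aba   (q3,a)→(q0,_,R)
state=q0 head=1 tape=_aa_[a]ba   (q0,a)→(q2,_,L)
state=q2 head=0 tape=_aa[_]_ba   (q2,_)→(q3,a,R)
state=q3 head=1 tape=_aaa[_]ba   (q3,_)→(q1,_,R)
state=q1 head=2 tape=_aaa_[b]a
M halts after 16 transitions.

16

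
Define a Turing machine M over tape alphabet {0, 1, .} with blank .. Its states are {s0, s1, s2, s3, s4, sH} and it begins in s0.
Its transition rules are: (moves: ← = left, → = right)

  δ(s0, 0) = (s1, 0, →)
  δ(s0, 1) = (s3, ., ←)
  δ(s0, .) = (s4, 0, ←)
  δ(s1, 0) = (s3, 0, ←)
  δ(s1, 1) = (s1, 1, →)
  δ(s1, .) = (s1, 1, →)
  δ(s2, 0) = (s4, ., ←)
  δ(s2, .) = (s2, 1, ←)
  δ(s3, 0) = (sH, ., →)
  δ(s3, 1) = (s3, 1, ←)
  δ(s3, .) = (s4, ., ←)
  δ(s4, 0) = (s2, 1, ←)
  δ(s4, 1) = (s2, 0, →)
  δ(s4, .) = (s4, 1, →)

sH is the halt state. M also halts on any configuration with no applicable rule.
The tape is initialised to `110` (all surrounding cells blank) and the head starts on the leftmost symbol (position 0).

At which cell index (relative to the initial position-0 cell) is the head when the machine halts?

s0 | ..[1]10   read 1 → write ., move ←, go to s3
s3 | .[.].10   read . → write ., move ←, go to s4
s4 | [.]..10   read . → write 1, move →, go to s4
s4 | 1[.].10   read . → write 1, move →, go to s4
s4 | 11[.]10   read . → write 1, move →, go to s4
s4 | 111[1]0   read 1 → write 0, move →, go to s2
s2 | 1110[0]   read 0 → write ., move ←, go to s4
s4 | 111[0].   read 0 → write 1, move ←, go to s2
s2 | 11[1]1.
At halt the head is at cell 0.

0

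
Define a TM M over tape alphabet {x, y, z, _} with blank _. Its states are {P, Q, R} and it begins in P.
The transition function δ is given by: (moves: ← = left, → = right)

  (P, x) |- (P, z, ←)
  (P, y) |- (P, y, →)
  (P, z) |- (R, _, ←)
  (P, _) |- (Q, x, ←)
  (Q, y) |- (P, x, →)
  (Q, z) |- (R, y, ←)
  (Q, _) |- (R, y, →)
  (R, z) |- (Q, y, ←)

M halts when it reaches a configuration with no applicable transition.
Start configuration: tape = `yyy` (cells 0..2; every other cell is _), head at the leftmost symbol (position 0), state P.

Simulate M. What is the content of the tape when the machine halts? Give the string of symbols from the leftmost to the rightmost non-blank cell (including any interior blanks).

P | [y]yy_   read y → write y, move →, go to P
P | y[y]y_   read y → write y, move →, go to P
P | yy[y]_   read y → write y, move →, go to P
P | yyy[_]   read _ → write x, move ←, go to Q
Q | yy[y]x   read y → write x, move →, go to P
P | yyx[x]   read x → write z, move ←, go to P
P | yy[x]z   read x → write z, move ←, go to P
P | y[y]zz   read y → write y, move →, go to P
P | yy[z]z   read z → write _, move ←, go to R
R | y[y]_z
The non-blank tape span at halt is yy_z.

yy_z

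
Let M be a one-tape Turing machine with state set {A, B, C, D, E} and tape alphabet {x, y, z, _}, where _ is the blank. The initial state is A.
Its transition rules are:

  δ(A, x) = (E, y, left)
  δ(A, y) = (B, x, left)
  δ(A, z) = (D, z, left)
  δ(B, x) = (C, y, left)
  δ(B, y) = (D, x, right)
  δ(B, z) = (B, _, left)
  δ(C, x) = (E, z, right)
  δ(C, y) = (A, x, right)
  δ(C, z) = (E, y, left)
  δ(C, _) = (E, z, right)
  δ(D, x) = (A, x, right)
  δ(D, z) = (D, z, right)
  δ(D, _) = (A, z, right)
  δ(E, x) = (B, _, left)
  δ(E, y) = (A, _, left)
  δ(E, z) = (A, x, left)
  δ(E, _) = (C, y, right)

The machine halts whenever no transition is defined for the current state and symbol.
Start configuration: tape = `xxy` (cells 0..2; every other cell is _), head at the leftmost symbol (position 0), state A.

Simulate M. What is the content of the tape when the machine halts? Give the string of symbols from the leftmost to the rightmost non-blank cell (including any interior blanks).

zzz_xy

state=A head=0 tape=___[x]xy   (A,x)→(E,y,left)
state=E head=-1 tape=__[_]yxy   (E,_)→(C,y,right)
state=C head=0 tape=__y[y]xy   (C,y)→(A,x,right)
state=A head=1 tape=__yx[x]y   (A,x)→(E,y,left)
state=E head=0 tape=__y[x]yy   (E,x)→(B,_,left)
state=B head=-1 tape=__[y]_yy   (B,y)→(D,x,right)
state=D head=0 tape=__x[_]yy   (D,_)→(A,z,right)
state=A head=1 tape=__xz[y]y   (A,y)→(B,x,left)
state=B head=0 tape=__x[z]xy   (B,z)→(B,_,left)
state=B head=-1 tape=__[x]_xy   (B,x)→(C,y,left)
state=C head=-2 tape=_[_]y_xy   (C,_)→(E,z,right)
state=E head=-1 tape=_z[y]_xy   (E,y)→(A,_,left)
state=A head=-2 tape=_[z]__xy   (A,z)→(D,z,left)
state=D head=-3 tape=[_]z__xy   (D,_)→(A,z,right)
state=A head=-2 tape=z[z]__xy   (A,z)→(D,z,left)
state=D head=-3 tape=[z]z__xy   (D,z)→(D,z,right)
state=D head=-2 tape=z[z]__xy   (D,z)→(D,z,right)
state=D head=-1 tape=zz[_]_xy   (D,_)→(A,z,right)
state=A head=0 tape=zzz[_]xy
The non-blank tape span at halt is zzz_xy.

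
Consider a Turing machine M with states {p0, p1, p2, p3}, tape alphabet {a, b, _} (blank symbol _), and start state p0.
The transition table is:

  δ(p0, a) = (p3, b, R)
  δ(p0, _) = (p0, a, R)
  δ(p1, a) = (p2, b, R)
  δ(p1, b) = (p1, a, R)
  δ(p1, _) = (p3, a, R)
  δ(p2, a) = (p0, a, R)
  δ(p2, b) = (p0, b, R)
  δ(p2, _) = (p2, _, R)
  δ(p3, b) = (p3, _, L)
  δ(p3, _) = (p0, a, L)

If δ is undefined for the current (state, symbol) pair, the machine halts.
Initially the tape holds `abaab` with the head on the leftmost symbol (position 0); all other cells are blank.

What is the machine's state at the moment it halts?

state=p0 head=0 tape=__[a]baab   (p0,a)→(p3,b,R)
state=p3 head=1 tape=__b[b]aab   (p3,b)→(p3,_,L)
state=p3 head=0 tape=__[b]_aab   (p3,b)→(p3,_,L)
state=p3 head=-1 tape=_[_]__aab   (p3,_)→(p0,a,L)
state=p0 head=-2 tape=[_]a__aab   (p0,_)→(p0,a,R)
state=p0 head=-1 tape=a[a]__aab   (p0,a)→(p3,b,R)
state=p3 head=0 tape=ab[_]_aab   (p3,_)→(p0,a,L)
state=p0 head=-1 tape=a[b]a_aab
No transition is defined for (p0, b); M halts in state p0.

p0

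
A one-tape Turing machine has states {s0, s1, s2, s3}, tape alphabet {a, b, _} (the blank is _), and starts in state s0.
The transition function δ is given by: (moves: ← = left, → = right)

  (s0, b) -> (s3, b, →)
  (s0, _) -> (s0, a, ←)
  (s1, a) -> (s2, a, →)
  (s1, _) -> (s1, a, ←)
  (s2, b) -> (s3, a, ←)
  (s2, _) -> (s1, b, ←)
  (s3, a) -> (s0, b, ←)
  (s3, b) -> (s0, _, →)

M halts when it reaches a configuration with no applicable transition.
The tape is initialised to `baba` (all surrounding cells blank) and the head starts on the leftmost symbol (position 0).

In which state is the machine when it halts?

s0 | [b]aba_   read b → write b, move →, go to s3
s3 | b[a]ba_   read a → write b, move ←, go to s0
s0 | [b]bba_   read b → write b, move →, go to s3
s3 | b[b]ba_   read b → write _, move →, go to s0
s0 | b_[b]a_   read b → write b, move →, go to s3
s3 | b_b[a]_   read a → write b, move ←, go to s0
s0 | b_[b]b_   read b → write b, move →, go to s3
s3 | b_b[b]_   read b → write _, move →, go to s0
s0 | b_b_[_]   read _ → write a, move ←, go to s0
s0 | b_b[_]a   read _ → write a, move ←, go to s0
s0 | b_[b]aa   read b → write b, move →, go to s3
s3 | b_b[a]a   read a → write b, move ←, go to s0
s0 | b_[b]ba   read b → write b, move →, go to s3
s3 | b_b[b]a   read b → write _, move →, go to s0
s0 | b_b_[a]
No transition is defined for (s0, a); M halts in state s0.

s0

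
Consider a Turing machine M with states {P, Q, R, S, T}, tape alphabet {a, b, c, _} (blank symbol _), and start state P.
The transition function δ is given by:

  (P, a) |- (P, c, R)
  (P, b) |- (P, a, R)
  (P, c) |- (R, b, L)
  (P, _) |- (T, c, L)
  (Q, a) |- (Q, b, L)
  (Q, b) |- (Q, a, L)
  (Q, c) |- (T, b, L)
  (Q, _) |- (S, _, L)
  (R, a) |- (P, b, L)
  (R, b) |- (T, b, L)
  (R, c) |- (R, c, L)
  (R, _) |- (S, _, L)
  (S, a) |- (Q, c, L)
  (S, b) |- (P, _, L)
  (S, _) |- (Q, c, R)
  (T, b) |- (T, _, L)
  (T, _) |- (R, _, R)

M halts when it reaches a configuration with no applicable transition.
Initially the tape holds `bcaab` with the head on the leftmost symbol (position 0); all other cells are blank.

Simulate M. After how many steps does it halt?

9

P | ___[b]caab   read b → write a, move R, go to P
P | ___a[c]aab   read c → write b, move L, go to R
R | ___[a]baab   read a → write b, move L, go to P
P | __[_]bbaab   read _ → write c, move L, go to T
T | _[_]cbbaab   read _ → write _, move R, go to R
R | __[c]bbaab   read c → write c, move L, go to R
R | _[_]cbbaab   read _ → write _, move L, go to S
S | [_]_cbbaab   read _ → write c, move R, go to Q
Q | c[_]cbbaab   read _ → write _, move L, go to S
S | [c]_cbbaab
M halts after 9 transitions.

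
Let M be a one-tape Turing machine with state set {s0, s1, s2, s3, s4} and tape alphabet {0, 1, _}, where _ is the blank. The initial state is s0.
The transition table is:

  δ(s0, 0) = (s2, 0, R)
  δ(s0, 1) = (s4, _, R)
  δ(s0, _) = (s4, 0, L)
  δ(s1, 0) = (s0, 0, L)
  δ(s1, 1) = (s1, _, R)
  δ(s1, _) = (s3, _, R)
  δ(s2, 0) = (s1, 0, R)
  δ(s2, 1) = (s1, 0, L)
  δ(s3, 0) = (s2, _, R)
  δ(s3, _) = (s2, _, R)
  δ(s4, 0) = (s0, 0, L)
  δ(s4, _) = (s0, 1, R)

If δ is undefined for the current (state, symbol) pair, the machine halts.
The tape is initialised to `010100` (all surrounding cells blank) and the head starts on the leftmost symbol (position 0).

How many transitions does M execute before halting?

state=s0 head=0 tape=__[0]10100___   (s0,0)→(s2,0,R)
state=s2 head=1 tape=__0[1]0100___   (s2,1)→(s1,0,L)
state=s1 head=0 tape=__[0]00100___   (s1,0)→(s0,0,L)
state=s0 head=-1 tape=_[_]000100___   (s0,_)→(s4,0,L)
state=s4 head=-2 tape=[_]0000100___   (s4,_)→(s0,1,R)
state=s0 head=-1 tape=1[0]000100___   (s0,0)→(s2,0,R)
state=s2 head=0 tape=10[0]00100___   (s2,0)→(s1,0,R)
state=s1 head=1 tape=100[0]0100___   (s1,0)→(s0,0,L)
state=s0 head=0 tape=10[0]00100___   (s0,0)→(s2,0,R)
state=s2 head=1 tape=100[0]0100___   (s2,0)→(s1,0,R)
state=s1 head=2 tape=1000[0]100___   (s1,0)→(s0,0,L)
state=s0 head=1 tape=100[0]0100___   (s0,0)→(s2,0,R)
state=s2 head=2 tape=1000[0]100___   (s2,0)→(s1,0,R)
state=s1 head=3 tape=10000[1]00___   (s1,1)→(s1,_,R)
state=s1 head=4 tape=10000_[0]0___   (s1,0)→(s0,0,L)
state=s0 head=3 tape=10000[_]00___   (s0,_)→(s4,0,L)
state=s4 head=2 tape=1000[0]000___   (s4,0)→(s0,0,L)
state=s0 head=1 tape=100[0]0000___   (s0,0)→(s2,0,R)
state=s2 head=2 tape=1000[0]000___   (s2,0)→(s1,0,R)
state=s1 head=3 tape=10000[0]00___   (s1,0)→(s0,0,L)
state=s0 head=2 tape=1000[0]000___   (s0,0)→(s2,0,R)
state=s2 head=3 tape=10000[0]00___   (s2,0)→(s1,0,R)
state=s1 head=4 tape=100000[0]0___   (s1,0)→(s0,0,L)
state=s0 head=3 tape=10000[0]00___   (s0,0)→(s2,0,R)
state=s2 head=4 tape=100000[0]0___   (s2,0)→(s1,0,R)
state=s1 head=5 tape=1000000[0]___   (s1,0)→(s0,0,L)
state=s0 head=4 tape=100000[0]0___   (s0,0)→(s2,0,R)
state=s2 head=5 tape=1000000[0]___   (s2,0)→(s1,0,R)
state=s1 head=6 tape=10000000[_]__   (s1,_)→(s3,_,R)
state=s3 head=7 tape=10000000_[_]_   (s3,_)→(s2,_,R)
state=s2 head=8 tape=10000000__[_]
M halts after 30 transitions.

30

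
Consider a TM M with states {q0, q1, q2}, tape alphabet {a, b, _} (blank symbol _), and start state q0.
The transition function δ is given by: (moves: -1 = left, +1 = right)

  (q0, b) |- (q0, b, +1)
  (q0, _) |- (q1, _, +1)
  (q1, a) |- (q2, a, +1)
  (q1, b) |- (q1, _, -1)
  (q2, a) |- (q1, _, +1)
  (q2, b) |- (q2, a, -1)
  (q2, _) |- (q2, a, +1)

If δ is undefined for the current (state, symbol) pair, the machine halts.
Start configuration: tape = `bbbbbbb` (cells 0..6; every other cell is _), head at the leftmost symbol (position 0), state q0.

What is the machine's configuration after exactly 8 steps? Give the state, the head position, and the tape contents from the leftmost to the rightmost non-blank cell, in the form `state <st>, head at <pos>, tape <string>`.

q0 | [b]bbbbbb__   read b → write b, move +1, go to q0
q0 | b[b]bbbbb__   read b → write b, move +1, go to q0
q0 | bb[b]bbbb__   read b → write b, move +1, go to q0
q0 | bbb[b]bbb__   read b → write b, move +1, go to q0
q0 | bbbb[b]bb__   read b → write b, move +1, go to q0
q0 | bbbbb[b]b__   read b → write b, move +1, go to q0
q0 | bbbbbb[b]__   read b → write b, move +1, go to q0
q0 | bbbbbbb[_]_   read _ → write _, move +1, go to q1
q1 | bbbbbbb_[_]
After 8 steps: state q1, head at 8, tape bbbbbbb.

state q1, head at 8, tape bbbbbbb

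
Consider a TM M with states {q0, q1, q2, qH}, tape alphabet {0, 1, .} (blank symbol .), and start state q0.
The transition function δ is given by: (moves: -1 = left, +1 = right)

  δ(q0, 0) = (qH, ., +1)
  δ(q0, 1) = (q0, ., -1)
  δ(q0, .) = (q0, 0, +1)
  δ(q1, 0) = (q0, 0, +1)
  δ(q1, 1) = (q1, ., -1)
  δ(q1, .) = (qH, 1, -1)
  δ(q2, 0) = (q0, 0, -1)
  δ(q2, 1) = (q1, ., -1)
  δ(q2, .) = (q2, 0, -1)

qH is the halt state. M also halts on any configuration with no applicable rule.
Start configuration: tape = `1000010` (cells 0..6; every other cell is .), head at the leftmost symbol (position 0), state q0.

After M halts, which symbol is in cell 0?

0

q0 | .[1]000010   read 1 → write ., move -1, go to q0
q0 | [.].000010   read . → write 0, move +1, go to q0
q0 | 0[.]000010   read . → write 0, move +1, go to q0
q0 | 00[0]00010   read 0 → write ., move +1, go to qH
qH | 00.[0]0010
Cell 0 holds 0 when M halts.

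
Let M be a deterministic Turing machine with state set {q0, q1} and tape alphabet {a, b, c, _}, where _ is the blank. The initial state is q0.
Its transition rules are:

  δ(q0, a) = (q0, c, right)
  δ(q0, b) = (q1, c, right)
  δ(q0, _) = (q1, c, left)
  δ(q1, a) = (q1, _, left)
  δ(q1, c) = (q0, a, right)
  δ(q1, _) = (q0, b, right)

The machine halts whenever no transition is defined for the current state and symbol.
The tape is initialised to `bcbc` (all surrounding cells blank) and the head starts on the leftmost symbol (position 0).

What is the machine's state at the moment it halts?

state=q0 head=0 tape=_[b]cbc_   (q0,b)→(q1,c,right)
state=q1 head=1 tape=_c[c]bc_   (q1,c)→(q0,a,right)
state=q0 head=2 tape=_ca[b]c_   (q0,b)→(q1,c,right)
state=q1 head=3 tape=_cac[c]_   (q1,c)→(q0,a,right)
state=q0 head=4 tape=_caca[_]   (q0,_)→(q1,c,left)
state=q1 head=3 tape=_cac[a]c   (q1,a)→(q1,_,left)
state=q1 head=2 tape=_ca[c]_c   (q1,c)→(q0,a,right)
state=q0 head=3 tape=_caa[_]c   (q0,_)→(q1,c,left)
state=q1 head=2 tape=_ca[a]cc   (q1,a)→(q1,_,left)
state=q1 head=1 tape=_c[a]_cc   (q1,a)→(q1,_,left)
state=q1 head=0 tape=_[c]__cc   (q1,c)→(q0,a,right)
state=q0 head=1 tape=_a[_]_cc   (q0,_)→(q1,c,left)
state=q1 head=0 tape=_[a]c_cc   (q1,a)→(q1,_,left)
state=q1 head=-1 tape=[_]_c_cc   (q1,_)→(q0,b,right)
state=q0 head=0 tape=b[_]c_cc   (q0,_)→(q1,c,left)
state=q1 head=-1 tape=[b]cc_cc
No transition is defined for (q1, b); M halts in state q1.

q1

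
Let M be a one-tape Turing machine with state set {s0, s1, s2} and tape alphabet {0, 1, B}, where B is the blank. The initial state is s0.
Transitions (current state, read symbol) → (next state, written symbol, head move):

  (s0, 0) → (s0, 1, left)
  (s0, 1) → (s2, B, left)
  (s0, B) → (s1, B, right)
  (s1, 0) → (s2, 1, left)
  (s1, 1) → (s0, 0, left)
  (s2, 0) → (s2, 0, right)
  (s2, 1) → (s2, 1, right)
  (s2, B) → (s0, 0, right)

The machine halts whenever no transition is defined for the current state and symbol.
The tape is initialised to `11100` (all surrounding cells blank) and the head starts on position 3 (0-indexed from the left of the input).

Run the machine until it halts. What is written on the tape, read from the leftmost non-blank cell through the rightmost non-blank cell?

10000

state=s0 head=3 tape=111[0]0BB   (s0,0)→(s0,1,left)
state=s0 head=2 tape=11[1]10BB   (s0,1)→(s2,B,left)
state=s2 head=1 tape=1[1]B10BB   (s2,1)→(s2,1,right)
state=s2 head=2 tape=11[B]10BB   (s2,B)→(s0,0,right)
state=s0 head=3 tape=110[1]0BB   (s0,1)→(s2,B,left)
state=s2 head=2 tape=11[0]B0BB   (s2,0)→(s2,0,right)
state=s2 head=3 tape=110[B]0BB   (s2,B)→(s0,0,right)
state=s0 head=4 tape=1100[0]BB   (s0,0)→(s0,1,left)
state=s0 head=3 tape=110[0]1BB   (s0,0)→(s0,1,left)
state=s0 head=2 tape=11[0]11BB   (s0,0)→(s0,1,left)
state=s0 head=1 tape=1[1]111BB   (s0,1)→(s2,B,left)
state=s2 head=0 tape=[1]B111BB   (s2,1)→(s2,1,right)
state=s2 head=1 tape=1[B]111BB   (s2,B)→(s0,0,right)
state=s0 head=2 tape=10[1]11BB   (s0,1)→(s2,B,left)
state=s2 head=1 tape=1[0]B11BB   (s2,0)→(s2,0,right)
state=s2 head=2 tape=10[B]11BB   (s2,B)→(s0,0,right)
state=s0 head=3 tape=100[1]1BB   (s0,1)→(s2,B,left)
state=s2 head=2 tape=10[0]B1BB   (s2,0)→(s2,0,right)
state=s2 head=3 tape=100[B]1BB   (s2,B)→(s0,0,right)
state=s0 head=4 tape=1000[1]BB   (s0,1)→(s2,B,left)
state=s2 head=3 tape=100[0]BBB   (s2,0)→(s2,0,right)
state=s2 head=4 tape=1000[B]BB   (s2,B)→(s0,0,right)
state=s0 head=5 tape=10000[B]B   (s0,B)→(s1,B,right)
state=s1 head=6 tape=10000B[B]
The non-blank tape span at halt is 10000.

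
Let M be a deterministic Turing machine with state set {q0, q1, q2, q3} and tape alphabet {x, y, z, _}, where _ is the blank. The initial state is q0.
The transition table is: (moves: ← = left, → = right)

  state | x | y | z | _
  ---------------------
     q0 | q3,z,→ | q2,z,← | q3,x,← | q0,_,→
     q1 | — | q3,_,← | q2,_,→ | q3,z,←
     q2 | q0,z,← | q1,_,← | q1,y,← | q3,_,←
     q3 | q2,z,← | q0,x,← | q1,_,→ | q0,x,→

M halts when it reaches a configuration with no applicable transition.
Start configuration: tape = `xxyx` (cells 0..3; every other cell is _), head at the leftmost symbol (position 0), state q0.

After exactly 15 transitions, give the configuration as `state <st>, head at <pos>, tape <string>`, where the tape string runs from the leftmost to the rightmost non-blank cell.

state=q0 head=0 tape=____[x]xyx   (q0,x)→(q3,z,→)
state=q3 head=1 tape=____z[x]yx   (q3,x)→(q2,z,←)
state=q2 head=0 tape=____[z]zyx   (q2,z)→(q1,y,←)
state=q1 head=-1 tape=___[_]yzyx   (q1,_)→(q3,z,←)
state=q3 head=-2 tape=__[_]zyzyx   (q3,_)→(q0,x,→)
state=q0 head=-1 tape=__x[z]yzyx   (q0,z)→(q3,x,←)
state=q3 head=-2 tape=__[x]xyzyx   (q3,x)→(q2,z,←)
state=q2 head=-3 tape=_[_]zxyzyx   (q2,_)→(q3,_,←)
state=q3 head=-4 tape=[_]_zxyzyx   (q3,_)→(q0,x,→)
state=q0 head=-3 tape=x[_]zxyzyx   (q0,_)→(q0,_,→)
state=q0 head=-2 tape=x_[z]xyzyx   (q0,z)→(q3,x,←)
state=q3 head=-3 tape=x[_]xxyzyx   (q3,_)→(q0,x,→)
state=q0 head=-2 tape=xx[x]xyzyx   (q0,x)→(q3,z,→)
state=q3 head=-1 tape=xxz[x]yzyx   (q3,x)→(q2,z,←)
state=q2 head=-2 tape=xx[z]zyzyx   (q2,z)→(q1,y,←)
state=q1 head=-3 tape=x[x]yzyzyx
After 15 steps: state q1, head at -3, tape xxyzyzyx.

state q1, head at -3, tape xxyzyzyx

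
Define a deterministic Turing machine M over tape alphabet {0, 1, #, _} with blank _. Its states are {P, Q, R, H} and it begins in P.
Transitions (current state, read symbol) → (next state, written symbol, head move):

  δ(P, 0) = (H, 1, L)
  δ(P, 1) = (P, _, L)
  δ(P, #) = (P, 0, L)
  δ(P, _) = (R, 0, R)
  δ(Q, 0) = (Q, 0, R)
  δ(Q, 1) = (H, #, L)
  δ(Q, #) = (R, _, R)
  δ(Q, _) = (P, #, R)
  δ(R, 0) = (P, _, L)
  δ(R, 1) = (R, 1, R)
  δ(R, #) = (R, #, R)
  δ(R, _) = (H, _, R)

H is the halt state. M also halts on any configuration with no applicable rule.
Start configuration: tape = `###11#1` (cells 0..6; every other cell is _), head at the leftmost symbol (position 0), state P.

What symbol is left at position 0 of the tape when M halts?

_

state=P head=0 tape=__[#]##11#1   (P,#)→(P,0,L)
state=P head=-1 tape=_[_]0##11#1   (P,_)→(R,0,R)
state=R head=0 tape=_0[0]##11#1   (R,0)→(P,_,L)
state=P head=-1 tape=_[0]_##11#1   (P,0)→(H,1,L)
state=H head=-2 tape=[_]1_##11#1
Cell 0 holds _ when M halts.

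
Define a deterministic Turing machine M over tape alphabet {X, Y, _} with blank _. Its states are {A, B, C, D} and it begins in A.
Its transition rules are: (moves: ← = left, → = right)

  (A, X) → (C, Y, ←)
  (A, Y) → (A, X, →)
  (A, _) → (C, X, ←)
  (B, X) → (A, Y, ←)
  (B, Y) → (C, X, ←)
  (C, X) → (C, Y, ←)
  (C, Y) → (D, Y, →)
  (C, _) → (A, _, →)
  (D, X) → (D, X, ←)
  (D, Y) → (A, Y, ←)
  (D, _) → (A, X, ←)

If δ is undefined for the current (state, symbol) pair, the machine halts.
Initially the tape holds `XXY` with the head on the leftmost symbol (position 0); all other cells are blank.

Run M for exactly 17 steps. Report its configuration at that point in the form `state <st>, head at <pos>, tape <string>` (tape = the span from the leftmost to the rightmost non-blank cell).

state=A head=0 tape=_[X]XY_   (A,X)→(C,Y,←)
state=C head=-1 tape=[_]YXY_   (C,_)→(A,_,→)
state=A head=0 tape=_[Y]XY_   (A,Y)→(A,X,→)
state=A head=1 tape=_X[X]Y_   (A,X)→(C,Y,←)
state=C head=0 tape=_[X]YY_   (C,X)→(C,Y,←)
state=C head=-1 tape=[_]YYY_   (C,_)→(A,_,→)
state=A head=0 tape=_[Y]YY_   (A,Y)→(A,X,→)
state=A head=1 tape=_X[Y]Y_   (A,Y)→(A,X,→)
state=A head=2 tape=_XX[Y]_   (A,Y)→(A,X,→)
state=A head=3 tape=_XXX[_]   (A,_)→(C,X,←)
state=C head=2 tape=_XX[X]X   (C,X)→(C,Y,←)
state=C head=1 tape=_X[X]YX   (C,X)→(C,Y,←)
state=C head=0 tape=_[X]YYX   (C,X)→(C,Y,←)
state=C head=-1 tape=[_]YYYX   (C,_)→(A,_,→)
state=A head=0 tape=_[Y]YYX   (A,Y)→(A,X,→)
state=A head=1 tape=_X[Y]YX   (A,Y)→(A,X,→)
state=A head=2 tape=_XX[Y]X   (A,Y)→(A,X,→)
state=A head=3 tape=_XXX[X]
After 17 steps: state A, head at 3, tape XXXX.

state A, head at 3, tape XXXX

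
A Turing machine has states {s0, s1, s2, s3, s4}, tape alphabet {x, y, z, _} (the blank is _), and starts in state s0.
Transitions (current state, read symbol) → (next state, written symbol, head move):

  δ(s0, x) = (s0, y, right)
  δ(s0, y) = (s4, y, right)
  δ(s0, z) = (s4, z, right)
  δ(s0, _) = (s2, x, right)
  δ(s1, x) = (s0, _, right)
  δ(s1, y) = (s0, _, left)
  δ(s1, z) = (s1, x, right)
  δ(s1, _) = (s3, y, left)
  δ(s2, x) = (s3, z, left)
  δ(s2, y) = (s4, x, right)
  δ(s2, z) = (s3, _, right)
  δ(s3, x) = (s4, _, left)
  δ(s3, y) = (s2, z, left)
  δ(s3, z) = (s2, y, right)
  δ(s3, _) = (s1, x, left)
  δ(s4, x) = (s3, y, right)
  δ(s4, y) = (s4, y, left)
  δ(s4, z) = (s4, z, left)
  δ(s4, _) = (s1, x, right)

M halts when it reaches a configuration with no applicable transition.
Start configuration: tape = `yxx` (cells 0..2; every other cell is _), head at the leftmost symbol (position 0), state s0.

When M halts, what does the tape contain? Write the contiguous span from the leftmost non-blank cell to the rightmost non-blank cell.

s0 | __[y]xx__   read y → write y, move right, go to s4
s4 | __y[x]x__   read x → write y, move right, go to s3
s3 | __yy[x]__   read x → write _, move left, go to s4
s4 | __y[y]___   read y → write y, move left, go to s4
s4 | __[y]y___   read y → write y, move left, go to s4
s4 | _[_]yy___   read _ → write x, move right, go to s1
s1 | _x[y]y___   read y → write _, move left, go to s0
s0 | _[x]_y___   read x → write y, move right, go to s0
s0 | _y[_]y___   read _ → write x, move right, go to s2
s2 | _yx[y]___   read y → write x, move right, go to s4
s4 | _yxx[_]__   read _ → write x, move right, go to s1
s1 | _yxxx[_]_   read _ → write y, move left, go to s3
s3 | _yxx[x]y_   read x → write _, move left, go to s4
s4 | _yx[x]_y_   read x → write y, move right, go to s3
s3 | _yxy[_]y_   read _ → write x, move left, go to s1
s1 | _yx[y]xy_   read y → write _, move left, go to s0
s0 | _y[x]_xy_   read x → write y, move right, go to s0
s0 | _yy[_]xy_   read _ → write x, move right, go to s2
s2 | _yyx[x]y_   read x → write z, move left, go to s3
s3 | _yy[x]zy_   read x → write _, move left, go to s4
s4 | _y[y]_zy_   read y → write y, move left, go to s4
s4 | _[y]y_zy_   read y → write y, move left, go to s4
s4 | [_]yy_zy_   read _ → write x, move right, go to s1
s1 | x[y]y_zy_   read y → write _, move left, go to s0
s0 | [x]_y_zy_   read x → write y, move right, go to s0
s0 | y[_]y_zy_   read _ → write x, move right, go to s2
s2 | yx[y]_zy_   read y → write x, move right, go to s4
s4 | yxx[_]zy_   read _ → write x, move right, go to s1
s1 | yxxx[z]y_   read z → write x, move right, go to s1
s1 | yxxxx[y]_   read y → write _, move left, go to s0
s0 | yxxx[x]__   read x → write y, move right, go to s0
s0 | yxxxy[_]_   read _ → write x, move right, go to s2
s2 | yxxxyx[_]
The non-blank tape span at halt is yxxxyx.

yxxxyx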